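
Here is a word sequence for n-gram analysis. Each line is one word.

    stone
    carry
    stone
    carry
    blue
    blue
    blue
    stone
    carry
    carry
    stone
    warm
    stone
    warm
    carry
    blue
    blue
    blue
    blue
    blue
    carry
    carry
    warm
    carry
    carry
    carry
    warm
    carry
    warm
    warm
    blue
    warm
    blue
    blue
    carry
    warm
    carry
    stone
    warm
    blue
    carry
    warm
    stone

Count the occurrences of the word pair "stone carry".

Scanning the 42 overlapping bigram windows for "stone carry":
  position 1–2: stone carry
  position 3–4: stone carry
  position 8–9: stone carry

3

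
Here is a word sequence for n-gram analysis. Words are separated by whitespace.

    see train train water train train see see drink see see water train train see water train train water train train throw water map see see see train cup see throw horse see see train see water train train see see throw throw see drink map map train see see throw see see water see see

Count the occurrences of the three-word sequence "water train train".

Scanning the 54 overlapping trigram windows for "water train train":
  position 4–6: water train train
  position 12–14: water train train
  position 16–18: water train train
  position 19–21: water train train
  position 37–39: water train train

5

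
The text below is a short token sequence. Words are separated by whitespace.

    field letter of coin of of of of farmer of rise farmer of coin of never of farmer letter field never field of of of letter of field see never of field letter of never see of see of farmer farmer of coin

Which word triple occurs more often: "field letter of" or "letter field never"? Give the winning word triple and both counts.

"field letter of" (2 vs 1)

"field letter of": 2 occurrences
"letter field never": 1 occurrence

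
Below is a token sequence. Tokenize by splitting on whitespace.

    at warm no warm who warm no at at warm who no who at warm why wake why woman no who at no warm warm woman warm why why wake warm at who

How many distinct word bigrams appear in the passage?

23

33 tokens → 32 bigram windows in total.
Repeated bigrams (each contributes count−1 duplicates):
  at warm: 3
  no warm: 2
  no who: 2
  warm no: 2
  warm who: 2
  warm why: 2
  who at: 2
  why wake: 2
9 duplicate windows → 32 − 9 = 23 distinct.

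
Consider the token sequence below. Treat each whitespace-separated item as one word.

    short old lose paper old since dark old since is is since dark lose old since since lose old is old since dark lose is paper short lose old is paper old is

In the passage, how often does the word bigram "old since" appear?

4

Scanning the 32 overlapping bigram windows for "old since":
  position 5–6: old since
  position 8–9: old since
  position 15–16: old since
  position 21–22: old since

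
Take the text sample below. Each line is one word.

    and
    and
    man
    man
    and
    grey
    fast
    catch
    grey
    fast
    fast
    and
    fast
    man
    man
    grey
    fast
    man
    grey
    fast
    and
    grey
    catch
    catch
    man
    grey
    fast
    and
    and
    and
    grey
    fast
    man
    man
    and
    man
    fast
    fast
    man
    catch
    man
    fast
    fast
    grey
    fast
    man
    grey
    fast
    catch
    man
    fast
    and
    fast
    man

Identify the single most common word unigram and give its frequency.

"fast", 16 times

Unigram frequencies (highest first):
  fast: 16
  man: 14
  and: 10
  grey: 9
  catch: 5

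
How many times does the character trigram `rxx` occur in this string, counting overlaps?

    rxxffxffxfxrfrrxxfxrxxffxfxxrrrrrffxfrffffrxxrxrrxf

Sliding a length-3 window over the 51 characters (49 positions):
  position 1–3: rxx
  position 15–17: rxx
  position 20–22: rxx
  position 43–45: rxx

4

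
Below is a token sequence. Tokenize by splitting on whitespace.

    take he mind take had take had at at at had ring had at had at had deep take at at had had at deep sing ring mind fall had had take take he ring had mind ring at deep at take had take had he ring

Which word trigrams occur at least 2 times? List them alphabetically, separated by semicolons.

at at had; had at had; had take had; take had take

Trigram counts meeting the condition (at least 2 times):
  at at had: 2
  had at had: 2
  had take had: 2
  take had take: 2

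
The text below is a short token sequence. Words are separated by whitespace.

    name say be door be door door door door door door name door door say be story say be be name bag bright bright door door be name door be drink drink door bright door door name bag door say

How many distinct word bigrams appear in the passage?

21

40 tokens → 39 bigram windows in total.
Repeated bigrams (each contributes count−1 duplicates):
  door door: 8
  door be: 3
  say be: 3
  be door: 2
  be name: 2
  bright door: 2
  door name: 2
  door say: 2
  … (2 more repeated)
18 duplicate windows → 39 − 18 = 21 distinct.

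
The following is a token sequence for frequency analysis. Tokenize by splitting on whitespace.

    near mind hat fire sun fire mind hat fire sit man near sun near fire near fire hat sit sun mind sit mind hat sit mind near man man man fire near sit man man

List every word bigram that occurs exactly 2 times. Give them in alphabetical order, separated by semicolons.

Bigram counts meeting the condition (exactly 2 times):
  fire near: 2
  hat fire: 2
  hat sit: 2
  near fire: 2
  sit man: 2
  sit mind: 2

fire near; hat fire; hat sit; near fire; sit man; sit mind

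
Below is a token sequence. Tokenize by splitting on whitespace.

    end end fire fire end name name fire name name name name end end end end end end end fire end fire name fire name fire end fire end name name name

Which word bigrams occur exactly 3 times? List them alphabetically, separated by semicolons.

fire name; name fire

Bigram counts meeting the condition (exactly 3 times):
  fire name: 3
  name fire: 3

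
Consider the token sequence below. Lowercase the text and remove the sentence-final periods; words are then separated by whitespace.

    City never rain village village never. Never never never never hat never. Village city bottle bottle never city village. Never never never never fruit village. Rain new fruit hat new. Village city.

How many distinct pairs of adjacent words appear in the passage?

32 tokens → 31 bigram windows in total.
Repeated bigrams (each contributes count−1 duplicates):
  never never: 7
  village city: 2
  village never: 2
8 duplicate windows → 31 − 8 = 23 distinct.

23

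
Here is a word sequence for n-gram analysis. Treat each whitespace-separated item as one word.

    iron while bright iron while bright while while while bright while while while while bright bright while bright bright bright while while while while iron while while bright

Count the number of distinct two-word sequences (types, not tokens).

28 tokens → 27 bigram windows in total.
Repeated bigrams (each contributes count−1 duplicates):
  while while: 9
  while bright: 6
  bright while: 4
  bright bright: 3
  iron while: 3
20 duplicate windows → 27 − 20 = 7 distinct.

7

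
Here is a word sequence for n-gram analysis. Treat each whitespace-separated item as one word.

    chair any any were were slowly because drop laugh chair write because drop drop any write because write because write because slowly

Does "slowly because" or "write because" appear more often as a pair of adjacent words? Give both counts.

"slowly because": 1 occurrence
"write because": 4 occurrences

"write because" (4 vs 1)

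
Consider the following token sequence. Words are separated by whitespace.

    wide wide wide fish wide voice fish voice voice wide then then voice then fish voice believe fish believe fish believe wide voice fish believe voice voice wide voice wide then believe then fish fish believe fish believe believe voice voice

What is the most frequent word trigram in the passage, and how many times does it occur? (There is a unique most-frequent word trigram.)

Trigram frequencies (highest first):
  believe fish believe: 3
  wide voice fish: 2
  voice voice wide: 2
  voice wide then: 2
  fish believe fish: 2
  believe voice voice: 2
  … (26 more, each ≤ 1)

"believe fish believe", 3 times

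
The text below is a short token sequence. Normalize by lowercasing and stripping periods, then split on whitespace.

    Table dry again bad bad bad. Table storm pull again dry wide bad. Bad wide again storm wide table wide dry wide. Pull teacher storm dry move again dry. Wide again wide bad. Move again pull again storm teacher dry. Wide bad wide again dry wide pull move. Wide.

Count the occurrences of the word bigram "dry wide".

5

Scanning the 48 overlapping bigram windows for "dry wide":
  position 11–12: dry wide
  position 21–22: dry wide
  position 29–30: dry wide
  position 40–41: dry wide
  position 45–46: dry wide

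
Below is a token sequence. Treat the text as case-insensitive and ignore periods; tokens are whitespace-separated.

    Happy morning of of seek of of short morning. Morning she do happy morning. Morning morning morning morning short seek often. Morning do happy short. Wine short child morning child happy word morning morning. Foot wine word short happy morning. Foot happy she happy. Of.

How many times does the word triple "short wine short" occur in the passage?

1

Scanning the 43 overlapping trigram windows for "short wine short":
  position 25–27: short wine short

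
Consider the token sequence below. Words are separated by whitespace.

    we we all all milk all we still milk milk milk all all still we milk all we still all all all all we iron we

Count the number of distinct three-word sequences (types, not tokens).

26 tokens → 24 trigram windows in total.
Repeated trigrams (each contributes count−1 duplicates):
  all all all: 2
  all we still: 2
  milk all we: 2
3 duplicate windows → 24 − 3 = 21 distinct.

21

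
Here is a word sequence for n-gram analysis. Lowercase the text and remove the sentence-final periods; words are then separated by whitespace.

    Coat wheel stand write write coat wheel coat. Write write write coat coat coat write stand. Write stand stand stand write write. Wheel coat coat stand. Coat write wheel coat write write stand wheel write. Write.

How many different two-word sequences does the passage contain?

36 tokens → 35 bigram windows in total.
Repeated bigrams (each contributes count−1 duplicates):
  write write: 6
  coat write: 4
  coat coat: 3
  stand write: 3
  wheel coat: 3
  write stand: 3
  coat wheel: 2
  stand stand: 2
  … (2 more repeated)
20 duplicate windows → 35 − 20 = 15 distinct.

15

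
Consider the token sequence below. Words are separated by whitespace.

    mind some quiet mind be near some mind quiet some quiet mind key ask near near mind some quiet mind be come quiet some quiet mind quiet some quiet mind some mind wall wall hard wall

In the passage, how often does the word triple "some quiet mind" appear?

5

Scanning the 34 overlapping trigram windows for "some quiet mind":
  position 2–4: some quiet mind
  position 10–12: some quiet mind
  position 18–20: some quiet mind
  position 24–26: some quiet mind
  position 28–30: some quiet mind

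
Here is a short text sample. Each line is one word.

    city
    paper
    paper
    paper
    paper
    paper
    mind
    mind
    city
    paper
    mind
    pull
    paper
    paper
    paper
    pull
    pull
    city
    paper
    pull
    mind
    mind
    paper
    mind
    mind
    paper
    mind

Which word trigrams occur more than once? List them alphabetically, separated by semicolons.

Trigram counts meeting the condition (more than once):
  mind mind paper: 2
  mind paper mind: 2
  paper mind mind: 2
  paper paper paper: 4

mind mind paper; mind paper mind; paper mind mind; paper paper paper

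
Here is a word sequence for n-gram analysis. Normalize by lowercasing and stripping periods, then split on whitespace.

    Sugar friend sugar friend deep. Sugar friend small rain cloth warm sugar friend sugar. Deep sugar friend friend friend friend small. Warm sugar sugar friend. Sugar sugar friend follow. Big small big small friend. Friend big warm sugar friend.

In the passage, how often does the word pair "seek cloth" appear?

0

Scanning the 38 overlapping bigram windows for "seek cloth":
  (none found)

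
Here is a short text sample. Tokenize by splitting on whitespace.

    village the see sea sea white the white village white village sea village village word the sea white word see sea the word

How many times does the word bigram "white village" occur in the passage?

2

Scanning the 22 overlapping bigram windows for "white village":
  position 8–9: white village
  position 10–11: white village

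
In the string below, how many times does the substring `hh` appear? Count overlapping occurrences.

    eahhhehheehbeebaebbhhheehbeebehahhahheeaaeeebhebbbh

Sliding a length-2 window over the 51 characters (50 positions):
  position 3–4: hh
  position 4–5: hh
  position 7–8: hh
  position 20–21: hh
  position 21–22: hh
  position 33–34: hh
  position 36–37: hh

7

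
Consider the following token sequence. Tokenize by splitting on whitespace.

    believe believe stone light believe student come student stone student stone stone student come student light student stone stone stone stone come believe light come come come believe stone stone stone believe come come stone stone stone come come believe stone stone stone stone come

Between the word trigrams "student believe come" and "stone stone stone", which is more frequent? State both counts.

"student believe come": 0 occurrences
"stone stone stone": 6 occurrences

"stone stone stone" (6 vs 0)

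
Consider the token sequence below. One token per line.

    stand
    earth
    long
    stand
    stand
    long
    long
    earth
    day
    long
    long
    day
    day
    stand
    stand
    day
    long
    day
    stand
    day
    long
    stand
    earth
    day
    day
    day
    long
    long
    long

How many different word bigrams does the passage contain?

13

29 tokens → 28 bigram windows in total.
Repeated bigrams (each contributes count−1 duplicates):
  day long: 4
  long long: 4
  day day: 3
  day stand: 2
  earth day: 2
  long day: 2
  long stand: 2
  stand day: 2
  … (2 more repeated)
15 duplicate windows → 28 − 15 = 13 distinct.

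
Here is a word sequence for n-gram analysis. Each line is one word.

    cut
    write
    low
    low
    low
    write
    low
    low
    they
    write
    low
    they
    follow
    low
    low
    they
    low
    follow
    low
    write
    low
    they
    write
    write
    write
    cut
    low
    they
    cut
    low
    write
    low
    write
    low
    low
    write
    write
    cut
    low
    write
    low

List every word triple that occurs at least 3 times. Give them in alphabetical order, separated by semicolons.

low write low; write low low

Trigram counts meeting the condition (at least 3 times):
  low write low: 5
  write low low: 3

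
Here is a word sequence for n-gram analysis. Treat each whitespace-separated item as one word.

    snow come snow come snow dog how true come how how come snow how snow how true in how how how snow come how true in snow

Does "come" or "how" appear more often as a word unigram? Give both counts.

"come": 5 occurrences
"how": 9 occurrences

"how" (9 vs 5)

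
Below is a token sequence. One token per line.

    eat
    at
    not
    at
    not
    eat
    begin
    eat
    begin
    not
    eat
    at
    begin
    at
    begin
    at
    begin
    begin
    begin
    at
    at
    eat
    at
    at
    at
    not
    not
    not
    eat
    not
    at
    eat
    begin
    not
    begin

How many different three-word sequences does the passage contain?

35 tokens → 33 trigram windows in total.
Repeated trigrams (each contributes count−1 duplicates):
  at begin at: 2
  begin at begin: 2
  eat begin not: 2
3 duplicate windows → 33 − 3 = 30 distinct.

30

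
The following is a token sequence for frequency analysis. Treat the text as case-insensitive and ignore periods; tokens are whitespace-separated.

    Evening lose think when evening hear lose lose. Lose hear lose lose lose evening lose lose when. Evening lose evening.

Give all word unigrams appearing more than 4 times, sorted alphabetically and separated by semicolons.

Unigram counts meeting the condition (more than 4 times):
  evening: 5
  lose: 10

evening; lose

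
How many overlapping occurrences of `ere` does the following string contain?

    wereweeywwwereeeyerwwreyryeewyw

2

Sliding a length-3 window over the 31 characters (29 positions):
  position 2–4: ere
  position 12–14: ere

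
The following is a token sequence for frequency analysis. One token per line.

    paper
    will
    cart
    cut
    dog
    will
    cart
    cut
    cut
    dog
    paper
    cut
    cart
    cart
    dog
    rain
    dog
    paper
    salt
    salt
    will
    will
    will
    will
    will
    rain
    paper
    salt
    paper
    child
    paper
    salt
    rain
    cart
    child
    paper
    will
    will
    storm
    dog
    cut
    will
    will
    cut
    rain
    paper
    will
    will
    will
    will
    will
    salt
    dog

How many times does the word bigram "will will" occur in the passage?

Scanning the 52 overlapping bigram windows for "will will":
  position 21–22: will will
  position 22–23: will will
  position 23–24: will will
  position 24–25: will will
  position 37–38: will will
  position 42–43: will will
  position 47–48: will will
  position 48–49: will will
  position 49–50: will will
  position 50–51: will will

10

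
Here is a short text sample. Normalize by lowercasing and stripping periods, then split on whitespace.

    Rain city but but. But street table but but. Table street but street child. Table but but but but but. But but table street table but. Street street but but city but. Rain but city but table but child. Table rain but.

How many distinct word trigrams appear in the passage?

30

42 tokens → 40 trigram windows in total.
Repeated trigrams (each contributes count−1 duplicates):
  but but but: 6
  but but table: 2
  but city but: 2
  but table street: 2
  street table but: 2
  table but but: 2
10 duplicate windows → 40 − 10 = 30 distinct.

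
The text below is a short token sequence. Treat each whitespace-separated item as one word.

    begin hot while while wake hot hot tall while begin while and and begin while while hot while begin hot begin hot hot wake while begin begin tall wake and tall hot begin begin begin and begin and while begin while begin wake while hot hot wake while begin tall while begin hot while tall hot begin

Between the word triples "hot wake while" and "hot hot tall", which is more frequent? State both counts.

"hot wake while": 2 occurrences
"hot hot tall": 1 occurrence

"hot wake while" (2 vs 1)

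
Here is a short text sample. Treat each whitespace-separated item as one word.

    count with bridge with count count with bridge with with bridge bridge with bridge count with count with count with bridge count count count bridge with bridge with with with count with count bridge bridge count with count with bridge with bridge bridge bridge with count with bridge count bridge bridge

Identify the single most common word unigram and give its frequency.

Unigram frequencies (highest first):
  with: 19
  bridge: 17
  count: 15

"with", 19 times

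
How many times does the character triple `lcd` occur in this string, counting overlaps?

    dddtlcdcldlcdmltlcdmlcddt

4

Sliding a length-3 window over the 25 characters (23 positions):
  position 5–7: lcd
  position 11–13: lcd
  position 17–19: lcd
  position 21–23: lcd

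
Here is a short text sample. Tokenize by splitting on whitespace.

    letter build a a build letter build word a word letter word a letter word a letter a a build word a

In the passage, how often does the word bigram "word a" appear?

4

Scanning the 21 overlapping bigram windows for "word a":
  position 8–9: word a
  position 12–13: word a
  position 15–16: word a
  position 21–22: word a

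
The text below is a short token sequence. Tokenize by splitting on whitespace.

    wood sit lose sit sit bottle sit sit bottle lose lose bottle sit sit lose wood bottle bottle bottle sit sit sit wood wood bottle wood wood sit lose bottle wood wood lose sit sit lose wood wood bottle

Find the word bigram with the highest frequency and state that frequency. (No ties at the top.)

Bigram frequencies (highest first):
  sit sit: 6
  sit lose: 4
  wood wood: 4
  bottle sit: 3
  wood bottle: 3
  wood sit: 2
  … (10 more, each ≤ 2)

"sit sit", 6 times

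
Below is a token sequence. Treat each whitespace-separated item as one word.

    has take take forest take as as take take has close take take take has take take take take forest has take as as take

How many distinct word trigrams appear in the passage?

25 tokens → 23 trigram windows in total.
Repeated trigrams (each contributes count−1 duplicates):
  take take take: 3
  as as take: 2
  has take take: 2
  take as as: 2
  take take forest: 2
  take take has: 2
7 duplicate windows → 23 − 7 = 16 distinct.

16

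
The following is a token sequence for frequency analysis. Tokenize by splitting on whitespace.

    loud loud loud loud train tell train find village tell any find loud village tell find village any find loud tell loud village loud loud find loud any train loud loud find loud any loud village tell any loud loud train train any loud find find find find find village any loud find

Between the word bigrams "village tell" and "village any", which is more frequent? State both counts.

"village tell": 3 occurrences
"village any": 2 occurrences

"village tell" (3 vs 2)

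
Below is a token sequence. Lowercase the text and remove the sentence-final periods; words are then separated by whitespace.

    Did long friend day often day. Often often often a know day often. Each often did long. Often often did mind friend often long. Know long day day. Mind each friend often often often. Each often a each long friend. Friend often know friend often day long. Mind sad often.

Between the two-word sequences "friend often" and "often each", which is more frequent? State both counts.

"friend often": 4 occurrences
"often each": 2 occurrences

"friend often" (4 vs 2)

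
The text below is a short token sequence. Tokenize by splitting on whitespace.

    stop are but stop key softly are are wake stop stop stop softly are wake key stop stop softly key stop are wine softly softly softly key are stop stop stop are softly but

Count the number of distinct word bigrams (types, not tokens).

21

34 tokens → 33 bigram windows in total.
Repeated bigrams (each contributes count−1 duplicates):
  stop stop: 5
  stop are: 3
  are wake: 2
  key stop: 2
  softly are: 2
  softly key: 2
  softly softly: 2
  stop softly: 2
12 duplicate windows → 33 − 12 = 21 distinct.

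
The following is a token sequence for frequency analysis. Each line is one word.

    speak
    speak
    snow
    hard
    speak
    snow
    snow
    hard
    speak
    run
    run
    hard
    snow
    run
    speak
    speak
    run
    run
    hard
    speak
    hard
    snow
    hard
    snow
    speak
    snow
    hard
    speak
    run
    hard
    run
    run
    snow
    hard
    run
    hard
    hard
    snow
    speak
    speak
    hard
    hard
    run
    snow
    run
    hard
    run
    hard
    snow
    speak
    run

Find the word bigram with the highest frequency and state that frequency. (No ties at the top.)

"run hard", 6 times

Bigram frequencies (highest first):
  run hard: 6
  snow hard: 5
  hard snow: 5
  hard speak: 4
  speak run: 4
  hard run: 4
  … (10 more, each ≤ 3)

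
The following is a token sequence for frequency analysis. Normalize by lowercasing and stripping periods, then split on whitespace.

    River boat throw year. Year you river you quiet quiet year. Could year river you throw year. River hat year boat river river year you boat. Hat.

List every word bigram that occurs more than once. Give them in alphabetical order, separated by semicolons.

Bigram counts meeting the condition (more than once):
  river you: 2
  throw year: 2
  year river: 2
  year you: 2

river you; throw year; year river; year you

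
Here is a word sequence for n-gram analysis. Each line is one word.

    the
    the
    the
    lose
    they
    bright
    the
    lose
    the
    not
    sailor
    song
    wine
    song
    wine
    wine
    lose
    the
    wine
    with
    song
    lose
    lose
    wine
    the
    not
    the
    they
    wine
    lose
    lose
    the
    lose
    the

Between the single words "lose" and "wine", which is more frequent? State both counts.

"lose": 8 occurrences
"wine": 6 occurrences

"lose" (8 vs 6)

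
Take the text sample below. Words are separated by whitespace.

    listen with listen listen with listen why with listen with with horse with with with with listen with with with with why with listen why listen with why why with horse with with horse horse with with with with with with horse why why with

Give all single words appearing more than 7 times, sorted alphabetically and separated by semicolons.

Unigram counts meeting the condition (more than 7 times):
  listen: 8
  with: 25

listen; with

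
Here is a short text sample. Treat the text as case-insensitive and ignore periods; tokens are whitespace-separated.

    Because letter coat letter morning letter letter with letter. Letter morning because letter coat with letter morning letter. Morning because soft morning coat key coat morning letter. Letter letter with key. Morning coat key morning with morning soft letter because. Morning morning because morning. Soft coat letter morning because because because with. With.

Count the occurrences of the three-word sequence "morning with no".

Scanning the 51 overlapping trigram windows for "morning with no":
  (none found)

0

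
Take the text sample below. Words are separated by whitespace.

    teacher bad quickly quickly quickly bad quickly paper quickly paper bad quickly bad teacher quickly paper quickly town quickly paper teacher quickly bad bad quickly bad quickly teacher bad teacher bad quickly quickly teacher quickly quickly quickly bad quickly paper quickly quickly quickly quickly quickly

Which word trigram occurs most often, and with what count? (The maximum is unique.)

Trigram frequencies (highest first):
  quickly quickly quickly: 5
  quickly bad quickly: 3
  quickly paper quickly: 3
  teacher bad quickly: 2
  bad quickly quickly: 2
  quickly quickly bad: 2
  … (24 more, each ≤ 2)

"quickly quickly quickly", 5 times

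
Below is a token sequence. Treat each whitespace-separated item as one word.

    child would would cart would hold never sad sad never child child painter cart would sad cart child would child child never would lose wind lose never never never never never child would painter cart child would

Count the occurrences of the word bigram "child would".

Scanning the 36 overlapping bigram windows for "child would":
  position 1–2: child would
  position 18–19: child would
  position 32–33: child would
  position 36–37: child would

4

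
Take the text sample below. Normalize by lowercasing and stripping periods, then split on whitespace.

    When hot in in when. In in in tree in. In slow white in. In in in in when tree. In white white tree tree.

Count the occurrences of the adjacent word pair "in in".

Scanning the 24 overlapping bigram windows for "in in":
  position 3–4: in in
  position 6–7: in in
  position 7–8: in in
  position 10–11: in in
  position 14–15: in in
  position 15–16: in in
  position 16–17: in in
  position 17–18: in in

8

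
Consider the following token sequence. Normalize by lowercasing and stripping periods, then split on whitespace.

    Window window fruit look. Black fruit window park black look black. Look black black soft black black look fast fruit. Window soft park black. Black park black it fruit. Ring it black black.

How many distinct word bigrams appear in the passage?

33 tokens → 32 bigram windows in total.
Repeated bigrams (each contributes count−1 duplicates):
  black black: 4
  black look: 3
  look black: 3
  park black: 3
  fruit window: 2
10 duplicate windows → 32 − 10 = 22 distinct.

22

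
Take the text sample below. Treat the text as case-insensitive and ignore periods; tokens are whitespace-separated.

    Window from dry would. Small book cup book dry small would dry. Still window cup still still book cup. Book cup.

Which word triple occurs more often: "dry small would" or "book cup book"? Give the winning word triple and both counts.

"dry small would": 1 occurrence
"book cup book": 2 occurrences

"book cup book" (2 vs 1)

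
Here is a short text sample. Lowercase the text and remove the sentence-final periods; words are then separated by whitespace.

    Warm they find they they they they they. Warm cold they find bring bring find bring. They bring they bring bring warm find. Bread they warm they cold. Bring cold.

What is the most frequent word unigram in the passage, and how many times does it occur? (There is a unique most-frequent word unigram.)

"they", 11 times

Unigram frequencies (highest first):
  they: 11
  bring: 7
  warm: 4
  find: 4
  cold: 3
  bread: 1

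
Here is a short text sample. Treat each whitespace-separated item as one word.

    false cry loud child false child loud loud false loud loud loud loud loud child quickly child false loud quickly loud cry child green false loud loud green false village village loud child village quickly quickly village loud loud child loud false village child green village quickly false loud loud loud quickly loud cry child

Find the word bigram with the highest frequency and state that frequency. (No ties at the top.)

Bigram frequencies (highest first):
  loud loud: 9
  loud child: 4
  false loud: 4
  child false: 2
  child loud: 2
  loud false: 2
  … (22 more, each ≤ 2)

"loud loud", 9 times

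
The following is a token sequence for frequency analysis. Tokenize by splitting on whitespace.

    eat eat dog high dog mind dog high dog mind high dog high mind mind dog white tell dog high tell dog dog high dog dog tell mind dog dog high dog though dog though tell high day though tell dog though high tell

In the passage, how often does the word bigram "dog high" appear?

Scanning the 43 overlapping bigram windows for "dog high":
  position 3–4: dog high
  position 7–8: dog high
  position 12–13: dog high
  position 19–20: dog high
  position 23–24: dog high
  position 30–31: dog high

6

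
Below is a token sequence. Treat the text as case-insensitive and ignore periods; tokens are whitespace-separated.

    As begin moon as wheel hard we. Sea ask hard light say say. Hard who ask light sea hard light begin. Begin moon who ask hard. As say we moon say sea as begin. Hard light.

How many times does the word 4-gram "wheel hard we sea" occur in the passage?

Scanning the 33 overlapping 4-gram windows for "wheel hard we sea":
  position 5–8: wheel hard we sea

1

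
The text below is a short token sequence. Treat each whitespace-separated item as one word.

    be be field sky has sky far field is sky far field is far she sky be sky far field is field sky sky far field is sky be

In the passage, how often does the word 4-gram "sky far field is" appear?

4

Scanning the 26 overlapping 4-gram windows for "sky far field is":
  position 6–9: sky far field is
  position 10–13: sky far field is
  position 18–21: sky far field is
  position 24–27: sky far field is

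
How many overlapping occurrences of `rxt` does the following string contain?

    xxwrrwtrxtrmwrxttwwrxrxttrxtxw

Sliding a length-3 window over the 30 characters (28 positions):
  position 8–10: rxt
  position 14–16: rxt
  position 22–24: rxt
  position 26–28: rxt

4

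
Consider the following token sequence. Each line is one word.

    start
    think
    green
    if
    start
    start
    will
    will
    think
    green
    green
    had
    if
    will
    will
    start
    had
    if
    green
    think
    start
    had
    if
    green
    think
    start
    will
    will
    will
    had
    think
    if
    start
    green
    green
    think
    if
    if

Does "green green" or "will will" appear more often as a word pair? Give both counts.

"green green": 2 occurrences
"will will": 4 occurrences

"will will" (4 vs 2)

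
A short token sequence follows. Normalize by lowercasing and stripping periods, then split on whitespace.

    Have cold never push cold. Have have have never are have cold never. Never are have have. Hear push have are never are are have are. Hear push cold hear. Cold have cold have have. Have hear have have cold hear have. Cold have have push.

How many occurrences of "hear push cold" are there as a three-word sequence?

1

Scanning the 44 overlapping trigram windows for "hear push cold":
  position 27–29: hear push cold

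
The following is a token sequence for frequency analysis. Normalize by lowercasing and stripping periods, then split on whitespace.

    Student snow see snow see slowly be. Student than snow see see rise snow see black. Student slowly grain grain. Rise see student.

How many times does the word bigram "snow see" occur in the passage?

4

Scanning the 22 overlapping bigram windows for "snow see":
  position 2–3: snow see
  position 4–5: snow see
  position 10–11: snow see
  position 14–15: snow see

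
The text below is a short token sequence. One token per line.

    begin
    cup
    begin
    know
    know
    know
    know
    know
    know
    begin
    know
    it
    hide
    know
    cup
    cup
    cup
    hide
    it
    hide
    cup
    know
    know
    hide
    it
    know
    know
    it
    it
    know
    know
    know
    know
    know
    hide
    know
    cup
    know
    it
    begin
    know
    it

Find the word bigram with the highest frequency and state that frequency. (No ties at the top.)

Bigram frequencies (highest first):
  know know: 11
  know it: 4
  begin know: 3
  it hide: 2
  hide know: 2
  know cup: 2
  … (12 more, each ≤ 2)

"know know", 11 times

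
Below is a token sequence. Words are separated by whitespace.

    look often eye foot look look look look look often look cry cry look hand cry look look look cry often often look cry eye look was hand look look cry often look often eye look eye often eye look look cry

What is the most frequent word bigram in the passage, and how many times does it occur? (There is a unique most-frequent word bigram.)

Bigram frequencies (highest first):
  look look: 8
  look cry: 5
  look often: 3
  often eye: 3
  often look: 3
  eye look: 3
  … (14 more, each ≤ 2)

"look look", 8 times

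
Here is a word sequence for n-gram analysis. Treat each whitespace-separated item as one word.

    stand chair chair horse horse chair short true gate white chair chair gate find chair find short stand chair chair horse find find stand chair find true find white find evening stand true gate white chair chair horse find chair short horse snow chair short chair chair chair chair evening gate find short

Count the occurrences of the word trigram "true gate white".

Scanning the 51 overlapping trigram windows for "true gate white":
  position 8–10: true gate white
  position 33–35: true gate white

2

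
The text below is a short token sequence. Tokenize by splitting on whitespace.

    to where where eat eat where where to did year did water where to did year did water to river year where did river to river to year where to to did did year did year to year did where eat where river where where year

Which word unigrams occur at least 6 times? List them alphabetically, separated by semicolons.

did; to; where; year

Unigram counts meeting the condition (at least 6 times):
  did: 9
  to: 9
  where: 11
  year: 8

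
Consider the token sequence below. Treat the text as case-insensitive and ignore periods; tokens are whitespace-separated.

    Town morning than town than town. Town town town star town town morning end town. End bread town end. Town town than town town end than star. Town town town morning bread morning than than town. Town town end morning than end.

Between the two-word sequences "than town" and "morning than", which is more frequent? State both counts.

"than town" (4 vs 3)

"than town": 4 occurrences
"morning than": 3 occurrences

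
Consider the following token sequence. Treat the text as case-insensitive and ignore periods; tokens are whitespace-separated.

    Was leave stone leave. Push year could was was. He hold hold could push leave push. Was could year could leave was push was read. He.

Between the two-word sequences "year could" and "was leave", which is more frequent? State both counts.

"year could": 2 occurrences
"was leave": 1 occurrence

"year could" (2 vs 1)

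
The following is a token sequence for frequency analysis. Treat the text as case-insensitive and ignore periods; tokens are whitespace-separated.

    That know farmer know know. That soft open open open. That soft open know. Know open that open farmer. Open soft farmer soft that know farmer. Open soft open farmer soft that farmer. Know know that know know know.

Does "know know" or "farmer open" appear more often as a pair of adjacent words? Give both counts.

"know know": 5 occurrences
"farmer open": 2 occurrences

"know know" (5 vs 2)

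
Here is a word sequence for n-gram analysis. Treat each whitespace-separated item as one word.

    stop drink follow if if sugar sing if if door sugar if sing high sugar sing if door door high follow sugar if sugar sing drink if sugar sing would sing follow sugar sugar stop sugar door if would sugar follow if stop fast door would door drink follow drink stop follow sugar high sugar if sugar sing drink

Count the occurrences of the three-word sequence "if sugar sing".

Scanning the 57 overlapping trigram windows for "if sugar sing":
  position 5–7: if sugar sing
  position 23–25: if sugar sing
  position 27–29: if sugar sing
  position 56–58: if sugar sing

4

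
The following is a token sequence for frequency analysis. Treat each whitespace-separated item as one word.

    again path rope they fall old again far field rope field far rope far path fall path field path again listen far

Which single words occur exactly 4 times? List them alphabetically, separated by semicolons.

Unigram counts meeting the condition (exactly 4 times):
  far: 4
  path: 4

far; path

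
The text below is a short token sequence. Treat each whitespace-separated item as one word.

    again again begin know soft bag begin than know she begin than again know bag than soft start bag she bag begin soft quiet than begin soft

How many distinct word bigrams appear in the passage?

27 tokens → 26 bigram windows in total.
Repeated bigrams (each contributes count−1 duplicates):
  bag begin: 2
  begin soft: 2
  begin than: 2
3 duplicate windows → 26 − 3 = 23 distinct.

23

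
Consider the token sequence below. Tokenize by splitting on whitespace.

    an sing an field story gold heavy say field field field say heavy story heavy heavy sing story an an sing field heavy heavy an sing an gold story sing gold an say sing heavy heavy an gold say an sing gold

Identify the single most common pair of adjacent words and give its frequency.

Bigram frequencies (highest first):
  an sing: 4
  heavy heavy: 3
  sing an: 2
  field field: 2
  heavy an: 2
  an gold: 2
  … (25 more, each ≤ 2)

"an sing", 4 times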